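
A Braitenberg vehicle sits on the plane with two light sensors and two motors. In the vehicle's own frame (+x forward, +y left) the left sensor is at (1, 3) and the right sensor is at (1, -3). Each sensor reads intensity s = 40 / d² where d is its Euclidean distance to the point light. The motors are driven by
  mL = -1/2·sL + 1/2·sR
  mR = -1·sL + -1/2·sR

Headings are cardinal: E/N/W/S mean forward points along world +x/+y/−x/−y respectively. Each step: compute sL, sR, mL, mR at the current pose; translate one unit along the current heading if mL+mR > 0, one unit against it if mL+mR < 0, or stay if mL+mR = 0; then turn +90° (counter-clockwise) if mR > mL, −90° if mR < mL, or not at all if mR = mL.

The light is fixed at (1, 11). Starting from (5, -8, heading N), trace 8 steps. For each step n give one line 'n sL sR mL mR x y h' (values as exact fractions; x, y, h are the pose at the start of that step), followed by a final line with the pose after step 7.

0 8/65 40/373 -192/24245 -4284/24245 5 -8 N
1 20/157 20/277 -1200/43489 -7110/43489 5 -9 E
2 40/477 40/441 80/23373 -3020/23373 4 -9 S
3 5/61 2/13 57/1586 -126/793 4 -8 W
4 8/65 40/373 -192/24245 -4284/24245 5 -8 N
5 20/157 20/277 -1200/43489 -7110/43489 5 -9 E
6 40/477 40/441 80/23373 -3020/23373 4 -9 S
7 5/61 2/13 57/1586 -126/793 4 -8 W
final 5 -8 N

n=0: pose=(5,-8,N); sL=8/65, sR=40/373; mL=-192/24245, mR=-4284/24245; mL+mR=-12/65 → advance -1; mR−mL=-4092/24245 → turn -1·90°
n=1: pose=(5,-9,E); sL=20/157, sR=20/277; mL=-1200/43489, mR=-7110/43489; mL+mR=-30/157 → advance -1; mR−mL=-5910/43489 → turn -1·90°
n=2: pose=(4,-9,S); sL=40/477, sR=40/441; mL=80/23373, mR=-3020/23373; mL+mR=-20/159 → advance -1; mR−mL=-3100/23373 → turn -1·90°
n=3: pose=(4,-8,W); sL=5/61, sR=2/13; mL=57/1586, mR=-126/793; mL+mR=-15/122 → advance -1; mR−mL=-309/1586 → turn -1·90°
n=4: pose=(5,-8,N); sL=8/65, sR=40/373; mL=-192/24245, mR=-4284/24245; mL+mR=-12/65 → advance -1; mR−mL=-4092/24245 → turn -1·90°
n=5: pose=(5,-9,E); sL=20/157, sR=20/277; mL=-1200/43489, mR=-7110/43489; mL+mR=-30/157 → advance -1; mR−mL=-5910/43489 → turn -1·90°
n=6: pose=(4,-9,S); sL=40/477, sR=40/441; mL=80/23373, mR=-3020/23373; mL+mR=-20/159 → advance -1; mR−mL=-3100/23373 → turn -1·90°
n=7: pose=(4,-8,W); sL=5/61, sR=2/13; mL=57/1586, mR=-126/793; mL+mR=-15/122 → advance -1; mR−mL=-309/1586 → turn -1·90°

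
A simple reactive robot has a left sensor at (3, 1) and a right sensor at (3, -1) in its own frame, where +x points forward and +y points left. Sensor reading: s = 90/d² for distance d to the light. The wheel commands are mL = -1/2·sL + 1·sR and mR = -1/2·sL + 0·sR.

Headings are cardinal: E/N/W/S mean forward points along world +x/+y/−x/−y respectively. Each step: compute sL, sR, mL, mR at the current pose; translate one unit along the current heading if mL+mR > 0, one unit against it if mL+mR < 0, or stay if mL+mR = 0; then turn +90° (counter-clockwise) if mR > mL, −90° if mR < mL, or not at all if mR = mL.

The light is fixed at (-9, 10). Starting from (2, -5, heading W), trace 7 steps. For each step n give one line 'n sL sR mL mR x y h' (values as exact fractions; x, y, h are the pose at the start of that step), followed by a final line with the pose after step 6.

0 9/32 9/26 171/832 -9/64 2 -5 W
1 2/5 18/53 37/265 -1/5 1 -5 N
2 45/197 45/229 7425/90226 -45/394 1 -6 E
3 90/461 18/85 4473/39185 -45/461 0 -6 S
4 1/4 45/146 107/584 -1/8 0 -7 W
5 18/49 90/277 1917/13573 -9/49 -1 -7 N
6 9/41 45/241 1521/19762 -9/82 -1 -8 E
final -2 -8 S

n=0: pose=(2,-5,W); sL=9/32, sR=9/26; mL=171/832, mR=-9/64; mL+mR=27/416 → advance +1; mR−mL=-9/26 → turn -1·90°
n=1: pose=(1,-5,N); sL=2/5, sR=18/53; mL=37/265, mR=-1/5; mL+mR=-16/265 → advance -1; mR−mL=-18/53 → turn -1·90°
n=2: pose=(1,-6,E); sL=45/197, sR=45/229; mL=7425/90226, mR=-45/394; mL+mR=-1440/45113 → advance -1; mR−mL=-45/229 → turn -1·90°
n=3: pose=(0,-6,S); sL=90/461, sR=18/85; mL=4473/39185, mR=-45/461; mL+mR=648/39185 → advance +1; mR−mL=-18/85 → turn -1·90°
n=4: pose=(0,-7,W); sL=1/4, sR=45/146; mL=107/584, mR=-1/8; mL+mR=17/292 → advance +1; mR−mL=-45/146 → turn -1·90°
n=5: pose=(-1,-7,N); sL=18/49, sR=90/277; mL=1917/13573, mR=-9/49; mL+mR=-576/13573 → advance -1; mR−mL=-90/277 → turn -1·90°
n=6: pose=(-1,-8,E); sL=9/41, sR=45/241; mL=1521/19762, mR=-9/82; mL+mR=-324/9881 → advance -1; mR−mL=-45/241 → turn -1·90°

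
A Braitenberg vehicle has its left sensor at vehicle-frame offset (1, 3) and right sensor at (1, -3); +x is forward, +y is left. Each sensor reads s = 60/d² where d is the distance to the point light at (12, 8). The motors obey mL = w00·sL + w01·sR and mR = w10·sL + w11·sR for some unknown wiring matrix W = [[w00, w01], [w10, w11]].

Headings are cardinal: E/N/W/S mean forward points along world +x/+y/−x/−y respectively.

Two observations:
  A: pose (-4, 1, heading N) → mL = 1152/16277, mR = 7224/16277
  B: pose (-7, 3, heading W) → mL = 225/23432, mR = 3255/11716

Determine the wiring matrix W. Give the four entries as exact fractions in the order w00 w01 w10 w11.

obs A: pose=(-4,1,N) → sL=60/397, sR=12/41, mL=1152/16277, mR=7224/16277
obs B: pose=(-7,3,W) → sL=15/116, sR=15/101, mL=225/23432, mR=3255/11716
sensor matrix S = [[60/397, 12/41], [15/116, 15/101]]; det S = -734265/47675333
solve [mL_A; mL_B] = S·[w00; w01] and [mR_A; mR_B] = S·[w10; w11]:
  w00 = -1/2, w01 = 1/2, w10 = 1, w11 = 1

-1/2 1/2 1 1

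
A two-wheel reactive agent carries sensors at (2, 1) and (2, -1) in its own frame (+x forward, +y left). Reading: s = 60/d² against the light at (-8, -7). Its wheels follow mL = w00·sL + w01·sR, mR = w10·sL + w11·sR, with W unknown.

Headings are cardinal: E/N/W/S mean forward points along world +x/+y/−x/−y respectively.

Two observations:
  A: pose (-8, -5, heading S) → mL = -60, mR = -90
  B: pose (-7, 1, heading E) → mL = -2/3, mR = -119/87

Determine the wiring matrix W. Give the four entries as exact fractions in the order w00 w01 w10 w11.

obs A: pose=(-8,-5,S) → sL=60, sR=60, mL=-60, mR=-90
obs B: pose=(-7,1,E) → sL=2/3, sR=30/29, mL=-2/3, mR=-119/87
sensor matrix S = [[60, 60], [2/3, 30/29]]; det S = 640/29
solve [mL_A; mL_B] = S·[w00; w01] and [mR_A; mR_B] = S·[w10; w11]:
  w00 = -1, w01 = 0, w10 = -1/2, w11 = -1

-1 0 -1/2 -1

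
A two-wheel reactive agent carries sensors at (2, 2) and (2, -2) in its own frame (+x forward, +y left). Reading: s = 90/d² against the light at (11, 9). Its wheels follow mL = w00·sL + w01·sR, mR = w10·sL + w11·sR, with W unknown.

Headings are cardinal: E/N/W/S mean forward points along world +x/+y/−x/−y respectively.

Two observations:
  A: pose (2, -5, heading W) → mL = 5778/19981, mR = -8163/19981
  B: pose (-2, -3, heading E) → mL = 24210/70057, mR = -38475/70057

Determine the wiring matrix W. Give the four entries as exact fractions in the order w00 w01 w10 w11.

1/2 1/2 -1 -1/2

obs A: pose=(2,-5,W) → sL=90/377, sR=18/53, mL=5778/19981, mR=-8163/19981
obs B: pose=(-2,-3,E) → sL=90/221, sR=90/317, mL=24210/70057, mR=-38475/70057
sensor matrix S = [[90/377, 18/53], [90/221, 90/317]]; det S = -7594560/107677609
solve [mL_A; mL_B] = S·[w00; w01] and [mR_A; mR_B] = S·[w10; w11]:
  w00 = 1/2, w01 = 1/2, w10 = -1, w11 = -1/2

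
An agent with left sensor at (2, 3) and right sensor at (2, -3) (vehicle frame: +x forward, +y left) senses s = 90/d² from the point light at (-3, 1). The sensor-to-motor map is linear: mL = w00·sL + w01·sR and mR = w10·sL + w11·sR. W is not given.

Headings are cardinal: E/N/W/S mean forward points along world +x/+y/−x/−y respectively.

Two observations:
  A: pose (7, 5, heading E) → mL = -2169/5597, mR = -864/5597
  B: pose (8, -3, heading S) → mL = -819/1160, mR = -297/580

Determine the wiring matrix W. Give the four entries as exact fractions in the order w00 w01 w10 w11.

1/2 -1 1 -1

obs A: pose=(7,5,E) → sL=90/193, sR=18/29, mL=-2169/5597, mR=-864/5597
obs B: pose=(8,-3,S) → sL=45/116, sR=9/10, mL=-819/1160, mR=-297/580
sensor matrix S = [[90/193, 18/29], [45/116, 9/10]]; det S = 58077/324626
solve [mL_A; mL_B] = S·[w00; w01] and [mR_A; mR_B] = S·[w10; w11]:
  w00 = 1/2, w01 = -1, w10 = 1, w11 = -1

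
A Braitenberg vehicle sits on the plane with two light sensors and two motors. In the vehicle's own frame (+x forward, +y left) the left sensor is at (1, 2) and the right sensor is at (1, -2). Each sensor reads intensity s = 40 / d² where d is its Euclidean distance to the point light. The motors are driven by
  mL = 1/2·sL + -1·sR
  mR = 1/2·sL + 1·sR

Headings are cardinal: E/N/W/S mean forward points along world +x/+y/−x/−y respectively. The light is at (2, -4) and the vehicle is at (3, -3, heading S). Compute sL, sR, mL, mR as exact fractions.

left sensor world pos  = (5, -4); dL² = 9
right sensor world pos = (1, -4); dR² = 1
sL = 40/9 = 40/9
sR = 40/1 = 40
mL = 1/2·sL + -1·sR = -340/9
mR = 1/2·sL + 1·sR = 380/9

40/9 40 -340/9 380/9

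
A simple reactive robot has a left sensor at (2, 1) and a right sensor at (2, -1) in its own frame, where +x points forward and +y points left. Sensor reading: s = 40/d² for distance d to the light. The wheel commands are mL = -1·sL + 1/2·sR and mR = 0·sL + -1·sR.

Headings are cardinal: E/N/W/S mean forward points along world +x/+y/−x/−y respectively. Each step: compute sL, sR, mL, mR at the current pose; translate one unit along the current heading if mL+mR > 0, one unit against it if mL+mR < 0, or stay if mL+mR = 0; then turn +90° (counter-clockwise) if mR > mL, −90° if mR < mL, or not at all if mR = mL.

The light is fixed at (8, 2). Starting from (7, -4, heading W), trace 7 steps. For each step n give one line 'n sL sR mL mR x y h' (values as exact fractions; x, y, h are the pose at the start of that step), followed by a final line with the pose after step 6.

n=0: pose=(7,-4,W); sL=20/29, sR=20/17; mL=-50/493, mR=-20/17; mL+mR=-630/493 → advance -1; mR−mL=-530/493 → turn -1·90°
n=1: pose=(8,-4,N); sL=40/17, sR=40/17; mL=-20/17, mR=-40/17; mL+mR=-60/17 → advance -1; mR−mL=-20/17 → turn -1·90°
n=2: pose=(8,-5,E); sL=1, sR=10/17; mL=-12/17, mR=-10/17; mL+mR=-22/17 → advance -1; mR−mL=2/17 → turn +1·90°
n=3: pose=(7,-5,N); sL=40/29, sR=8/5; mL=-84/145, mR=-8/5; mL+mR=-316/145 → advance -1; mR−mL=-148/145 → turn -1·90°
n=4: pose=(7,-6,E); sL=4/5, sR=20/41; mL=-114/205, mR=-20/41; mL+mR=-214/205 → advance -1; mR−mL=14/205 → turn +1·90°
n=5: pose=(6,-6,N); sL=8/9, sR=40/37; mL=-116/333, mR=-40/37; mL+mR=-476/333 → advance -1; mR−mL=-244/333 → turn -1·90°
n=6: pose=(6,-7,E); sL=5/8, sR=2/5; mL=-17/40, mR=-2/5; mL+mR=-33/40 → advance -1; mR−mL=1/40 → turn +1·90°

0 20/29 20/17 -50/493 -20/17 7 -4 W
1 40/17 40/17 -20/17 -40/17 8 -4 N
2 1 10/17 -12/17 -10/17 8 -5 E
3 40/29 8/5 -84/145 -8/5 7 -5 N
4 4/5 20/41 -114/205 -20/41 7 -6 E
5 8/9 40/37 -116/333 -40/37 6 -6 N
6 5/8 2/5 -17/40 -2/5 6 -7 E
final 5 -7 N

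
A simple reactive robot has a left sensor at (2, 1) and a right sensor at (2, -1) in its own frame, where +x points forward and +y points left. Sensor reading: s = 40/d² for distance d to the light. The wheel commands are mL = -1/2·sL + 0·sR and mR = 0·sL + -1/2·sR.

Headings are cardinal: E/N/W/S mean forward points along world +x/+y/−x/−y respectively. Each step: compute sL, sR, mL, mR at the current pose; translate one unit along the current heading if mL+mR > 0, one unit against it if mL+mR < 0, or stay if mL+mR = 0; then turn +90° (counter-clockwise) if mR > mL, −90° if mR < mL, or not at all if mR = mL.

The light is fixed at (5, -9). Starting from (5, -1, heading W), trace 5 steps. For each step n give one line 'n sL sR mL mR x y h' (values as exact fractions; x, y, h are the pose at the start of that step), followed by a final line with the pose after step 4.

0 40/53 8/17 -20/53 -4/17 5 -1 W
1 1 10/9 -1/2 -5/9 6 -1 S
2 8/13 40/101 -4/13 -20/101 6 0 W
3 20/29 4/5 -10/29 -2/5 7 0 S
4 40/81 40/121 -20/81 -20/121 7 1 W
final 8 1 S

n=0: pose=(5,-1,W); sL=40/53, sR=8/17; mL=-20/53, mR=-4/17; mL+mR=-552/901 → advance -1; mR−mL=128/901 → turn +1·90°
n=1: pose=(6,-1,S); sL=1, sR=10/9; mL=-1/2, mR=-5/9; mL+mR=-19/18 → advance -1; mR−mL=-1/18 → turn -1·90°
n=2: pose=(6,0,W); sL=8/13, sR=40/101; mL=-4/13, mR=-20/101; mL+mR=-664/1313 → advance -1; mR−mL=144/1313 → turn +1·90°
n=3: pose=(7,0,S); sL=20/29, sR=4/5; mL=-10/29, mR=-2/5; mL+mR=-108/145 → advance -1; mR−mL=-8/145 → turn -1·90°
n=4: pose=(7,1,W); sL=40/81, sR=40/121; mL=-20/81, mR=-20/121; mL+mR=-4040/9801 → advance -1; mR−mL=800/9801 → turn +1·90°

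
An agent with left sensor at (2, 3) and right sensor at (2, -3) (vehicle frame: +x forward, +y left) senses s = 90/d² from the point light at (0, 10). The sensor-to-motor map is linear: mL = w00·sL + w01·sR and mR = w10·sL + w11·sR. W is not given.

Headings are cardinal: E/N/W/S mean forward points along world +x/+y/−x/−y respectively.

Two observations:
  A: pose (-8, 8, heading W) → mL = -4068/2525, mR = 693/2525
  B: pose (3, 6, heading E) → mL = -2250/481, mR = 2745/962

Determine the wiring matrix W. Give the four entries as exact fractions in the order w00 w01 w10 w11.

-1 -1 1 -1/2

obs A: pose=(-8,8,W) → sL=18/25, sR=90/101, mL=-4068/2525, mR=693/2525
obs B: pose=(3,6,E) → sL=45/13, sR=45/37, mL=-2250/481, mR=2745/962
sensor matrix S = [[18/25, 90/101], [45/13, 45/37]]; det S = -536544/242905
solve [mL_A; mL_B] = S·[w00; w01] and [mR_A; mR_B] = S·[w10; w11]:
  w00 = -1, w01 = -1, w10 = 1, w11 = -1/2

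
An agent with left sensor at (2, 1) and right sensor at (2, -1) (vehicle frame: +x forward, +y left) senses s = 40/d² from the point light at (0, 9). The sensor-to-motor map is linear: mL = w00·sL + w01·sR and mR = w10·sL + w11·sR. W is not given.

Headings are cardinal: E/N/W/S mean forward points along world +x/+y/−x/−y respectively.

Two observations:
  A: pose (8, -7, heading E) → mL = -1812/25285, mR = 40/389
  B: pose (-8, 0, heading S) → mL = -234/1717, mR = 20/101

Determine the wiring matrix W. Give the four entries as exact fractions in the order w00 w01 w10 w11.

obs A: pose=(8,-7,E) → sL=8/65, sR=40/389, mL=-1812/25285, mR=40/389
obs B: pose=(-8,0,S) → sL=4/17, sR=20/101, mL=-234/1717, mR=20/101
sensor matrix S = [[8/65, 40/389], [4/17, 20/101]]; det S = 1536/8682869
solve [mL_A; mL_B] = S·[w00; w01] and [mR_A; mR_B] = S·[w10; w11]:
  w00 = -1, w01 = 1/2, w10 = 0, w11 = 1

-1 1/2 0 1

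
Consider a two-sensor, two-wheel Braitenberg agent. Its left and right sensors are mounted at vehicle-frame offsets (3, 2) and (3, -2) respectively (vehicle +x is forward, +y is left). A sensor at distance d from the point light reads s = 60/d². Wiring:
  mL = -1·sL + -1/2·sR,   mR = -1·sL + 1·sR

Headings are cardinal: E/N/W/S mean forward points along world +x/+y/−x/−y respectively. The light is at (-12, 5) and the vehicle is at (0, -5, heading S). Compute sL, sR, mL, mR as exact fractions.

12/73 60/269 -5418/19637 1152/19637

left sensor world pos  = (2, -8); dL² = 365
right sensor world pos = (-2, -8); dR² = 269
sL = 60/365 = 12/73
sR = 60/269 = 60/269
mL = -1·sL + -1/2·sR = -5418/19637
mR = -1·sL + 1·sR = 1152/19637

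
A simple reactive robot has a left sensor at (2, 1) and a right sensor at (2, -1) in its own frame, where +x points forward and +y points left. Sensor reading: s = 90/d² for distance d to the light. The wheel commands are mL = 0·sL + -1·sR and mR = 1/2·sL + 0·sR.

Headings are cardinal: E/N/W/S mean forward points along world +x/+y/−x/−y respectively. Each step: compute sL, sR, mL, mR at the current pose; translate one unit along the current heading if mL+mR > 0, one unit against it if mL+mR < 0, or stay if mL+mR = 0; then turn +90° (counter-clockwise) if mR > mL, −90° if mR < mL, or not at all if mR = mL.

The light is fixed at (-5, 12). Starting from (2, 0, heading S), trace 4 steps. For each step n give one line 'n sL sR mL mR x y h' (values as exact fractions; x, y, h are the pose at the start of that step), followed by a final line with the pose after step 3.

0 9/26 45/116 -45/116 9/52 2 0 S
1 90/181 2/5 -2/5 45/181 2 1 E
2 45/53 9/13 -9/13 45/106 1 1 N
3 18/37 90/137 -90/137 9/37 1 0 W
final 2 0 S

n=0: pose=(2,0,S); sL=9/26, sR=45/116; mL=-45/116, mR=9/52; mL+mR=-81/377 → advance -1; mR−mL=423/754 → turn +1·90°
n=1: pose=(2,1,E); sL=90/181, sR=2/5; mL=-2/5, mR=45/181; mL+mR=-137/905 → advance -1; mR−mL=587/905 → turn +1·90°
n=2: pose=(1,1,N); sL=45/53, sR=9/13; mL=-9/13, mR=45/106; mL+mR=-369/1378 → advance -1; mR−mL=1539/1378 → turn +1·90°
n=3: pose=(1,0,W); sL=18/37, sR=90/137; mL=-90/137, mR=9/37; mL+mR=-2097/5069 → advance -1; mR−mL=4563/5069 → turn +1·90°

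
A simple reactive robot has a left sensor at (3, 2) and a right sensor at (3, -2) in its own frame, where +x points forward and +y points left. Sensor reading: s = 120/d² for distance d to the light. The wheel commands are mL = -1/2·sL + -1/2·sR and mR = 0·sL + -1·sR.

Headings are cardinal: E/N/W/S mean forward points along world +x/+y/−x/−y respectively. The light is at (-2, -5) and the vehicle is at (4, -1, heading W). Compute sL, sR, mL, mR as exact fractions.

120/13 8/3 -232/39 -8/3

left sensor world pos  = (1, -3); dL² = 13
right sensor world pos = (1, 1); dR² = 45
sL = 120/13 = 120/13
sR = 120/45 = 8/3
mL = -1/2·sL + -1/2·sR = -232/39
mR = 0·sL + -1·sR = -8/3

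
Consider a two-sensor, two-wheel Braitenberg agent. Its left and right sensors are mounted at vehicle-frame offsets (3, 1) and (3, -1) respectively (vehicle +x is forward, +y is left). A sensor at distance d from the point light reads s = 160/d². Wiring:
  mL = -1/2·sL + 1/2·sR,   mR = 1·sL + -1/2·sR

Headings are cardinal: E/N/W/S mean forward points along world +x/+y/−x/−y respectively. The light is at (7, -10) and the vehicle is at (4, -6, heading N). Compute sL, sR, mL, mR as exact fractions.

left sensor world pos  = (3, -3); dL² = 65
right sensor world pos = (5, -3); dR² = 53
sL = 160/65 = 32/13
sR = 160/53 = 160/53
mL = -1/2·sL + 1/2·sR = 192/689
mR = 1·sL + -1/2·sR = 656/689

32/13 160/53 192/689 656/689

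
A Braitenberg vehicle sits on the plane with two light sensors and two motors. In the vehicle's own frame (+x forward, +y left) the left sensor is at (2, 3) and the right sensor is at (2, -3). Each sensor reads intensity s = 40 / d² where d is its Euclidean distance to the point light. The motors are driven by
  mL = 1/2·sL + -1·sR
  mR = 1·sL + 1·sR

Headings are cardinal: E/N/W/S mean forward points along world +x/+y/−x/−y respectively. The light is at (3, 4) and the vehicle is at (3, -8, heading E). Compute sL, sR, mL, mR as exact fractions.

left sensor world pos  = (5, -5); dL² = 85
right sensor world pos = (5, -11); dR² = 229
sL = 40/85 = 8/17
sR = 40/229 = 40/229
mL = 1/2·sL + -1·sR = 236/3893
mR = 1·sL + 1·sR = 2512/3893

8/17 40/229 236/3893 2512/3893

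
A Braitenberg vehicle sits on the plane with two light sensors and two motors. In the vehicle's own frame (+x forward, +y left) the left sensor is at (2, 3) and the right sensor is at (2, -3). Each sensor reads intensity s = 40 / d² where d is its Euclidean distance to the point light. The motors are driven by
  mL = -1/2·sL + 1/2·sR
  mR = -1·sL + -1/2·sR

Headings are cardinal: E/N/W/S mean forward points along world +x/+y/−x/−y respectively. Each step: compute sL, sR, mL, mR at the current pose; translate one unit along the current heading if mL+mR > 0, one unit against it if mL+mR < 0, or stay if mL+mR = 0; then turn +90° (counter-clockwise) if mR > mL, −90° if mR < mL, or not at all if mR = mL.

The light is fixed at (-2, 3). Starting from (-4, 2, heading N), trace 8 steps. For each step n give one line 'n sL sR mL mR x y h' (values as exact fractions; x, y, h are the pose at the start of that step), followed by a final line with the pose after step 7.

n=0: pose=(-4,2,N); sL=20/13, sR=20; mL=120/13, mR=-150/13; mL+mR=-30/13 → advance -1; mR−mL=-270/13 → turn -1·90°
n=1: pose=(-4,1,E); sL=40, sR=8/5; mL=-96/5, mR=-204/5; mL+mR=-60 → advance -1; mR−mL=-108/5 → turn -1·90°
n=2: pose=(-5,1,S); sL=5/2, sR=10/13; mL=-45/52, mR=-75/26; mL+mR=-15/4 → advance -1; mR−mL=-105/52 → turn -1·90°
n=3: pose=(-5,2,W); sL=40/41, sR=40/29; mL=240/1189, mR=-1980/1189; mL+mR=-60/41 → advance -1; mR−mL=-2220/1189 → turn -1·90°
n=4: pose=(-4,2,N); sL=20/13, sR=20; mL=120/13, mR=-150/13; mL+mR=-30/13 → advance -1; mR−mL=-270/13 → turn -1·90°
n=5: pose=(-4,1,E); sL=40, sR=8/5; mL=-96/5, mR=-204/5; mL+mR=-60 → advance -1; mR−mL=-108/5 → turn -1·90°
n=6: pose=(-5,1,S); sL=5/2, sR=10/13; mL=-45/52, mR=-75/26; mL+mR=-15/4 → advance -1; mR−mL=-105/52 → turn -1·90°
n=7: pose=(-5,2,W); sL=40/41, sR=40/29; mL=240/1189, mR=-1980/1189; mL+mR=-60/41 → advance -1; mR−mL=-2220/1189 → turn -1·90°

0 20/13 20 120/13 -150/13 -4 2 N
1 40 8/5 -96/5 -204/5 -4 1 E
2 5/2 10/13 -45/52 -75/26 -5 1 S
3 40/41 40/29 240/1189 -1980/1189 -5 2 W
4 20/13 20 120/13 -150/13 -4 2 N
5 40 8/5 -96/5 -204/5 -4 1 E
6 5/2 10/13 -45/52 -75/26 -5 1 S
7 40/41 40/29 240/1189 -1980/1189 -5 2 W
final -4 2 N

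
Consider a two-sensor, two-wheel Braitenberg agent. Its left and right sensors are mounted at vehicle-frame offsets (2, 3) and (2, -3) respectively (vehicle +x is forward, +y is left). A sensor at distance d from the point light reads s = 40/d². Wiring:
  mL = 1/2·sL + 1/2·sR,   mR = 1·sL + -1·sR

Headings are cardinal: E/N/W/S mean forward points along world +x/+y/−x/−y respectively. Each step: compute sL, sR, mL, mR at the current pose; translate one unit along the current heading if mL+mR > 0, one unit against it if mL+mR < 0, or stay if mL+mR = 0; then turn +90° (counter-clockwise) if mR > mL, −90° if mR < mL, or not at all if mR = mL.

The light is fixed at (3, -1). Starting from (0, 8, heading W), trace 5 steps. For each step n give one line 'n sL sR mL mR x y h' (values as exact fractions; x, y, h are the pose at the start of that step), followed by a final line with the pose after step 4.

0 40/61 40/169 4600/10309 4320/10309 0 8 W
1 4/17 20/61 292/1037 -96/1037 -1 8 N
2 40/173 40/53 4520/9169 -4800/9169 -1 9 E
3 10/17 5/16 245/544 75/272 -2 9 S
4 8/17 40/193 1112/3281 864/3281 -2 8 W
final -3 8 N

n=0: pose=(0,8,W); sL=40/61, sR=40/169; mL=4600/10309, mR=4320/10309; mL+mR=8920/10309 → advance +1; mR−mL=-280/10309 → turn -1·90°
n=1: pose=(-1,8,N); sL=4/17, sR=20/61; mL=292/1037, mR=-96/1037; mL+mR=196/1037 → advance +1; mR−mL=-388/1037 → turn -1·90°
n=2: pose=(-1,9,E); sL=40/173, sR=40/53; mL=4520/9169, mR=-4800/9169; mL+mR=-280/9169 → advance -1; mR−mL=-9320/9169 → turn -1·90°
n=3: pose=(-2,9,S); sL=10/17, sR=5/16; mL=245/544, mR=75/272; mL+mR=395/544 → advance +1; mR−mL=-95/544 → turn -1·90°
n=4: pose=(-2,8,W); sL=8/17, sR=40/193; mL=1112/3281, mR=864/3281; mL+mR=1976/3281 → advance +1; mR−mL=-248/3281 → turn -1·90°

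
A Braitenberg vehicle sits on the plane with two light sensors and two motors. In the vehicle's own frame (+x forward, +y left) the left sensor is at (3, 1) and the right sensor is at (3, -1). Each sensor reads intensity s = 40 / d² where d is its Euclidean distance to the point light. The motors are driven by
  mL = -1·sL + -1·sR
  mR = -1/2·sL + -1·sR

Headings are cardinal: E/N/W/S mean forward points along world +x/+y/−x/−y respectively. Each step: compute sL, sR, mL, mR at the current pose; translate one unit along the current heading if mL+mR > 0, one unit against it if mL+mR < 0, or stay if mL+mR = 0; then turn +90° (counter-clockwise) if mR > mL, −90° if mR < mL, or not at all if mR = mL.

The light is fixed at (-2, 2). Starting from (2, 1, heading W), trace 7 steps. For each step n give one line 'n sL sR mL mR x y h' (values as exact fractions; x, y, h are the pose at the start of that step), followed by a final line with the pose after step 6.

n=0: pose=(2,1,W); sL=8, sR=40; mL=-48, mR=-44; mL+mR=-92 → advance -1; mR−mL=4 → turn +1·90°
n=1: pose=(3,1,S); sL=10/13, sR=5/4; mL=-105/52, mR=-85/52; mL+mR=-95/26 → advance -1; mR−mL=5/13 → turn +1·90°
n=2: pose=(3,2,E); sL=8/13, sR=8/13; mL=-16/13, mR=-12/13; mL+mR=-28/13 → advance -1; mR−mL=4/13 → turn +1·90°
n=3: pose=(2,2,N); sL=20/9, sR=20/17; mL=-520/153, mR=-350/153; mL+mR=-290/51 → advance -1; mR−mL=10/9 → turn +1·90°
n=4: pose=(2,1,W); sL=8, sR=40; mL=-48, mR=-44; mL+mR=-92 → advance -1; mR−mL=4 → turn +1·90°
n=5: pose=(3,1,S); sL=10/13, sR=5/4; mL=-105/52, mR=-85/52; mL+mR=-95/26 → advance -1; mR−mL=5/13 → turn +1·90°
n=6: pose=(3,2,E); sL=8/13, sR=8/13; mL=-16/13, mR=-12/13; mL+mR=-28/13 → advance -1; mR−mL=4/13 → turn +1·90°

0 8 40 -48 -44 2 1 W
1 10/13 5/4 -105/52 -85/52 3 1 S
2 8/13 8/13 -16/13 -12/13 3 2 E
3 20/9 20/17 -520/153 -350/153 2 2 N
4 8 40 -48 -44 2 1 W
5 10/13 5/4 -105/52 -85/52 3 1 S
6 8/13 8/13 -16/13 -12/13 3 2 E
final 2 2 N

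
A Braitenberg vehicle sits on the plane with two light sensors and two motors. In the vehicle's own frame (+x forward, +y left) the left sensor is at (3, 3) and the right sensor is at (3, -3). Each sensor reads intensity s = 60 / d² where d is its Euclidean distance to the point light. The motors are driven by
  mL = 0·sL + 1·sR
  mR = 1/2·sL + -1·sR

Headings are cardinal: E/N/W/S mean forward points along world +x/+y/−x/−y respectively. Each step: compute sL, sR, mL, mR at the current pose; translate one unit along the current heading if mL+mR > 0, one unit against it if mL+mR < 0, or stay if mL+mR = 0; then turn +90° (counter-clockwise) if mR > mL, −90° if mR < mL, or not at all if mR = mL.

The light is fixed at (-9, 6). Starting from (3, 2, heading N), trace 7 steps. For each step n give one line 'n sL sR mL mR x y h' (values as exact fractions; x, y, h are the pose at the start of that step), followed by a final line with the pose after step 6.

n=0: pose=(3,2,N); sL=30/41, sR=30/113; mL=30/113, mR=465/4633; mL+mR=15/41 → advance +1; mR−mL=-765/4633 → turn -1·90°
n=1: pose=(3,3,E); sL=4/15, sR=20/87; mL=20/87, mR=-14/145; mL+mR=2/15 → advance +1; mR−mL=-142/435 → turn -1·90°
n=2: pose=(4,3,S); sL=15/73, sR=15/34; mL=15/34, mR=-420/1241; mL+mR=15/146 → advance +1; mR−mL=-1935/2482 → turn -1·90°
n=3: pose=(4,2,W); sL=60/149, sR=60/101; mL=60/101, mR=-5910/15049; mL+mR=30/149 → advance +1; mR−mL=-14850/15049 → turn -1·90°
n=4: pose=(3,2,N); sL=30/41, sR=30/113; mL=30/113, mR=465/4633; mL+mR=15/41 → advance +1; mR−mL=-765/4633 → turn -1·90°
n=5: pose=(3,3,E); sL=4/15, sR=20/87; mL=20/87, mR=-14/145; mL+mR=2/15 → advance +1; mR−mL=-142/435 → turn -1·90°
n=6: pose=(4,3,S); sL=15/73, sR=15/34; mL=15/34, mR=-420/1241; mL+mR=15/146 → advance +1; mR−mL=-1935/2482 → turn -1·90°

0 30/41 30/113 30/113 465/4633 3 2 N
1 4/15 20/87 20/87 -14/145 3 3 E
2 15/73 15/34 15/34 -420/1241 4 3 S
3 60/149 60/101 60/101 -5910/15049 4 2 W
4 30/41 30/113 30/113 465/4633 3 2 N
5 4/15 20/87 20/87 -14/145 3 3 E
6 15/73 15/34 15/34 -420/1241 4 3 S
final 4 2 W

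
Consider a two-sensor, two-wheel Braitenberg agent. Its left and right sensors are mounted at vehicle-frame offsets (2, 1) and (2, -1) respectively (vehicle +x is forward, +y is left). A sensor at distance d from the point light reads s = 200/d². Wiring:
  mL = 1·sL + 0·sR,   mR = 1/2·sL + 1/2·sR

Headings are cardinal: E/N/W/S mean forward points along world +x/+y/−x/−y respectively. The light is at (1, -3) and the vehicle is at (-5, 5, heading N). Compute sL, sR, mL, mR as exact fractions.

left sensor world pos  = (-6, 7); dL² = 149
right sensor world pos = (-4, 7); dR² = 125
sL = 200/149 = 200/149
sR = 200/125 = 8/5
mL = 1·sL + 0·sR = 200/149
mR = 1/2·sL + 1/2·sR = 1096/745

200/149 8/5 200/149 1096/745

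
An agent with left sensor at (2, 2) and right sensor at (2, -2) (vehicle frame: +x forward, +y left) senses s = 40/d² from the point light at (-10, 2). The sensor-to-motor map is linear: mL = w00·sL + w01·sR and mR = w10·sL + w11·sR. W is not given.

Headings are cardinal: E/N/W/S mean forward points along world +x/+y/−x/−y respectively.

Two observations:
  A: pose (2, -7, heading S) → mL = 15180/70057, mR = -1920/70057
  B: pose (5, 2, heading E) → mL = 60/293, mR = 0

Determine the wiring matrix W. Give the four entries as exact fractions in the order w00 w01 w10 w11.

obs A: pose=(2,-7,S) → sL=40/317, sR=40/221, mL=15180/70057, mR=-1920/70057
obs B: pose=(5,2,E) → sL=40/293, sR=40/293, mL=60/293, mR=0
sensor matrix S = [[40/317, 40/221], [40/293, 40/293]]; det S = -153600/20526701
solve [mL_A; mL_B] = S·[w00; w01] and [mR_A; mR_B] = S·[w10; w11]:
  w00 = 1, w01 = 1/2, w10 = 1/2, w11 = -1/2

1 1/2 1/2 -1/2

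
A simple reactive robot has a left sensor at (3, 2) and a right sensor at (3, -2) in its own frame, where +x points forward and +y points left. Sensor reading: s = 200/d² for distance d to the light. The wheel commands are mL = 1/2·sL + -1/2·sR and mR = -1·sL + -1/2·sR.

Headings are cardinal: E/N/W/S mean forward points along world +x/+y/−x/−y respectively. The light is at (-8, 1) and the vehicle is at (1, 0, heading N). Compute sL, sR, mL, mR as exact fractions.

200/53 8/5 288/265 -1212/265

left sensor world pos  = (-1, 3); dL² = 53
right sensor world pos = (3, 3); dR² = 125
sL = 200/53 = 200/53
sR = 200/125 = 8/5
mL = 1/2·sL + -1/2·sR = 288/265
mR = -1·sL + -1/2·sR = -1212/265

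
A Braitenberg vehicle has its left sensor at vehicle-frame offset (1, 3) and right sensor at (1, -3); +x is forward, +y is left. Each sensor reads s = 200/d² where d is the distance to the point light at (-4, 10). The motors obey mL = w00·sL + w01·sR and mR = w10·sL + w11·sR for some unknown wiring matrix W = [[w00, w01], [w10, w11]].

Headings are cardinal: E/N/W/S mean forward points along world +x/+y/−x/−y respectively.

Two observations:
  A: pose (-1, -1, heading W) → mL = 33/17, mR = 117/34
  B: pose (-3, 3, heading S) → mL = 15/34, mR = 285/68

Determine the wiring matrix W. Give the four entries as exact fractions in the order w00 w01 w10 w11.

obs A: pose=(-1,-1,W) → sL=1, sR=50/17, mL=33/17, mR=117/34
obs B: pose=(-3,3,S) → sL=5/2, sR=50/17, mL=15/34, mR=285/68
sensor matrix S = [[1, 50/17], [5/2, 50/17]]; det S = -75/17
solve [mL_A; mL_B] = S·[w00; w01] and [mR_A; mR_B] = S·[w10; w11]:
  w00 = -1, w01 = 1, w10 = 1/2, w11 = 1

-1 1 1/2 1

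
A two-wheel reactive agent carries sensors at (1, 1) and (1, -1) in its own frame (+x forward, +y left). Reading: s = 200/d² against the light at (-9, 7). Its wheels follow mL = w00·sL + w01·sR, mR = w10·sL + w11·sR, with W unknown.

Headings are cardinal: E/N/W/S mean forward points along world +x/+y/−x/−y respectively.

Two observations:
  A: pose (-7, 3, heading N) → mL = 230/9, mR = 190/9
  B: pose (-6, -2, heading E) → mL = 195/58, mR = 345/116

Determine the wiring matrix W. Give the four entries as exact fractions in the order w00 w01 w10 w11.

1 1/2 1/2 1

obs A: pose=(-7,3,N) → sL=20, sR=100/9, mL=230/9, mR=190/9
obs B: pose=(-6,-2,E) → sL=5/2, sR=50/29, mL=195/58, mR=345/116
sensor matrix S = [[20, 100/9], [5/2, 50/29]]; det S = 1750/261
solve [mL_A; mL_B] = S·[w00; w01] and [mR_A; mR_B] = S·[w10; w11]:
  w00 = 1, w01 = 1/2, w10 = 1/2, w11 = 1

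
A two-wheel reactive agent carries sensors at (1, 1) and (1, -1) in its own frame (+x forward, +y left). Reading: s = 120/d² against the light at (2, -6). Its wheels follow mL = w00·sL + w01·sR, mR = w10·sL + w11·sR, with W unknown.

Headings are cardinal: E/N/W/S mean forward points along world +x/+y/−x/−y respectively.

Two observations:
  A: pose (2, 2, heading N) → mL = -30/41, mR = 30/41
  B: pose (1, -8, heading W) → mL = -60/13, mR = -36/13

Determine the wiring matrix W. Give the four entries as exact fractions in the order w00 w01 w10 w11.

-1/2 0 1 -1/2

obs A: pose=(2,2,N) → sL=60/41, sR=60/41, mL=-30/41, mR=30/41
obs B: pose=(1,-8,W) → sL=120/13, sR=24, mL=-60/13, mR=-36/13
sensor matrix S = [[60/41, 60/41], [120/13, 24]]; det S = 11520/533
solve [mL_A; mL_B] = S·[w00; w01] and [mR_A; mR_B] = S·[w10; w11]:
  w00 = -1/2, w01 = 0, w10 = 1, w11 = -1/2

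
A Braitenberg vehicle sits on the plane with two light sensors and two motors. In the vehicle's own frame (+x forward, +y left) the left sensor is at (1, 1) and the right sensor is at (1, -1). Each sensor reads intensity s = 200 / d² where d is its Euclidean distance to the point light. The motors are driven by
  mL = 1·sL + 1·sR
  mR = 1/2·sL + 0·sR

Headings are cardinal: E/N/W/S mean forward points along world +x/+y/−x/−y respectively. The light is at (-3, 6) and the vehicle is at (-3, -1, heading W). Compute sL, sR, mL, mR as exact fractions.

left sensor world pos  = (-4, -2); dL² = 65
right sensor world pos = (-4, 0); dR² = 37
sL = 200/65 = 40/13
sR = 200/37 = 200/37
mL = 1·sL + 1·sR = 4080/481
mR = 1/2·sL + 0·sR = 20/13

40/13 200/37 4080/481 20/13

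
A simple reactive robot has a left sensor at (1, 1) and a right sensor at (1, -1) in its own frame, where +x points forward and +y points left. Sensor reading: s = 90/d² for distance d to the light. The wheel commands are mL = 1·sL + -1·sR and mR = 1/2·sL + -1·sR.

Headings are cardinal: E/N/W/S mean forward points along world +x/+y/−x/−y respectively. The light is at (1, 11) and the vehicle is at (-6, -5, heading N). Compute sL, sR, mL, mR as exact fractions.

left sensor world pos  = (-7, -4); dL² = 289
right sensor world pos = (-5, -4); dR² = 261
sL = 90/289 = 90/289
sR = 90/261 = 10/29
mL = 1·sL + -1·sR = -280/8381
mR = 1/2·sL + -1·sR = -1585/8381

90/289 10/29 -280/8381 -1585/8381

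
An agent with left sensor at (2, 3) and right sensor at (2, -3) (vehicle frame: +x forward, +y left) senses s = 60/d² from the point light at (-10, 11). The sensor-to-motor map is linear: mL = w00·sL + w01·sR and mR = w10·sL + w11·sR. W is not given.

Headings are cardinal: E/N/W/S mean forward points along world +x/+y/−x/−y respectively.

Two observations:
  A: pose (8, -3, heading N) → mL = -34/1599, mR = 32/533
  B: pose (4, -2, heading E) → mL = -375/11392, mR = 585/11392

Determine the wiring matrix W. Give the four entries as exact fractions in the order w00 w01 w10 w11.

obs A: pose=(8,-3,N) → sL=20/123, sR=4/39, mL=-34/1599, mR=32/533
obs B: pose=(4,-2,E) → sL=15/89, sR=15/128, mL=-375/11392, mR=585/11392
sensor matrix S = [[20/123, 4/39], [15/89, 15/128]]; det S = 2685/1517984
solve [mL_A; mL_B] = S·[w00; w01] and [mR_A; mR_B] = S·[w10; w11]:
  w00 = 1/2, w01 = -1, w10 = 1, w11 = -1

1/2 -1 1 -1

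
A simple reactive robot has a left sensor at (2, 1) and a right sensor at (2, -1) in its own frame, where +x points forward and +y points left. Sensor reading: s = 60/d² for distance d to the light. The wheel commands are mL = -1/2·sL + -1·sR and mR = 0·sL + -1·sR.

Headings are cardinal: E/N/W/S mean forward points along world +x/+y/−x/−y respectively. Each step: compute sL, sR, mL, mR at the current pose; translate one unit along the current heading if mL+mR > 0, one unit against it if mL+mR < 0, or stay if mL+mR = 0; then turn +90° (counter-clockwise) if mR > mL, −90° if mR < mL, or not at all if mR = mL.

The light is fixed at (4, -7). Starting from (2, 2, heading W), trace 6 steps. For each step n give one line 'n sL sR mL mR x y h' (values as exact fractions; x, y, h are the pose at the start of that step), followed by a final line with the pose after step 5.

0 3/4 15/29 -207/232 -15/29 2 2 W
1 60/49 60/53 -4530/2597 -60/53 3 2 S
2 30/61 30/41 -2445/2501 -30/41 3 3 E
3 20/51 12/29 -902/1479 -12/29 2 3 N
4 3/4 15/29 -207/232 -15/29 2 2 W
5 60/49 60/53 -4530/2597 -60/53 3 2 S
final 3 3 E

n=0: pose=(2,2,W); sL=3/4, sR=15/29; mL=-207/232, mR=-15/29; mL+mR=-327/232 → advance -1; mR−mL=3/8 → turn +1·90°
n=1: pose=(3,2,S); sL=60/49, sR=60/53; mL=-4530/2597, mR=-60/53; mL+mR=-7470/2597 → advance -1; mR−mL=30/49 → turn +1·90°
n=2: pose=(3,3,E); sL=30/61, sR=30/41; mL=-2445/2501, mR=-30/41; mL+mR=-4275/2501 → advance -1; mR−mL=15/61 → turn +1·90°
n=3: pose=(2,3,N); sL=20/51, sR=12/29; mL=-902/1479, mR=-12/29; mL+mR=-1514/1479 → advance -1; mR−mL=10/51 → turn +1·90°
n=4: pose=(2,2,W); sL=3/4, sR=15/29; mL=-207/232, mR=-15/29; mL+mR=-327/232 → advance -1; mR−mL=3/8 → turn +1·90°
n=5: pose=(3,2,S); sL=60/49, sR=60/53; mL=-4530/2597, mR=-60/53; mL+mR=-7470/2597 → advance -1; mR−mL=30/49 → turn +1·90°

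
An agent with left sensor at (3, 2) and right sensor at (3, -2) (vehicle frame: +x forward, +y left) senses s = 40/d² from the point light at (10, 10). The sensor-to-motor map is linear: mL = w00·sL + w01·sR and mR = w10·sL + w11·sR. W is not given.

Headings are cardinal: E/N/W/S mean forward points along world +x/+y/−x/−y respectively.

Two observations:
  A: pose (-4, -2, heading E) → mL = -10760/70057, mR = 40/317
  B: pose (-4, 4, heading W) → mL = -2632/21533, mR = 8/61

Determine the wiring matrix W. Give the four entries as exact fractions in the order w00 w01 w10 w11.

-1/2 -1/2 0 1

obs A: pose=(-4,-2,E) → sL=40/221, sR=40/317, mL=-10760/70057, mR=40/317
obs B: pose=(-4,4,W) → sL=40/353, sR=8/61, mL=-2632/21533, mR=8/61
sensor matrix S = [[40/221, 40/317], [40/353, 8/61]]; det S = 14238720/1508537381
solve [mL_A; mL_B] = S·[w00; w01] and [mR_A; mR_B] = S·[w10; w11]:
  w00 = -1/2, w01 = -1/2, w10 = 0, w11 = 1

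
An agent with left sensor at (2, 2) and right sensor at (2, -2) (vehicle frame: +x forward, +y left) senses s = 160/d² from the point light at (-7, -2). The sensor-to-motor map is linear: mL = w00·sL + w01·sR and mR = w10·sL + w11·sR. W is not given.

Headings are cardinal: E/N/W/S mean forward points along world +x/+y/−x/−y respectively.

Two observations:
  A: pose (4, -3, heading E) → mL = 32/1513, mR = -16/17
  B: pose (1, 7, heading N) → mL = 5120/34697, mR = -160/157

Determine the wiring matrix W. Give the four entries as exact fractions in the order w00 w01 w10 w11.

1/2 -1/2 -1 0

obs A: pose=(4,-3,E) → sL=16/17, sR=80/89, mL=32/1513, mR=-16/17
obs B: pose=(1,7,N) → sL=160/157, sR=160/221, mL=5120/34697, mR=-160/157
sensor matrix S = [[16/17, 80/89], [160/157, 160/221]]; det S = -12318720/52496561
solve [mL_A; mL_B] = S·[w00; w01] and [mR_A; mR_B] = S·[w10; w11]:
  w00 = 1/2, w01 = -1/2, w10 = -1, w11 = 0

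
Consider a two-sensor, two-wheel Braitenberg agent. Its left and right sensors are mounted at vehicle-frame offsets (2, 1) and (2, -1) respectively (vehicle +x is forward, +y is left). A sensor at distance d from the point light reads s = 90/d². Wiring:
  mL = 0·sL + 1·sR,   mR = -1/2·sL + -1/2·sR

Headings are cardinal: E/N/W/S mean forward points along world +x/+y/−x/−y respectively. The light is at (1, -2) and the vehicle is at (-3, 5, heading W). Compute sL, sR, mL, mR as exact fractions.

5/4 9/10 9/10 -43/40

left sensor world pos  = (-5, 4); dL² = 72
right sensor world pos = (-5, 6); dR² = 100
sL = 90/72 = 5/4
sR = 90/100 = 9/10
mL = 0·sL + 1·sR = 9/10
mR = -1/2·sL + -1/2·sR = -43/40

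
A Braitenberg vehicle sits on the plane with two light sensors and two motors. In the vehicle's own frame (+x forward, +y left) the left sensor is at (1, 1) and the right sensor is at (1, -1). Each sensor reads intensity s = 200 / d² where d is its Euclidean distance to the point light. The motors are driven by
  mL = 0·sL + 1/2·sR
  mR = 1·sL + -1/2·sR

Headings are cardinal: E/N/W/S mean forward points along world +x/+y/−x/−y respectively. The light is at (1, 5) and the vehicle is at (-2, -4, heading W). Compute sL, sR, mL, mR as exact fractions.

50/29 5/2 5/4 55/116

left sensor world pos  = (-3, -5); dL² = 116
right sensor world pos = (-3, -3); dR² = 80
sL = 200/116 = 50/29
sR = 200/80 = 5/2
mL = 0·sL + 1/2·sR = 5/4
mR = 1·sL + -1/2·sR = 55/116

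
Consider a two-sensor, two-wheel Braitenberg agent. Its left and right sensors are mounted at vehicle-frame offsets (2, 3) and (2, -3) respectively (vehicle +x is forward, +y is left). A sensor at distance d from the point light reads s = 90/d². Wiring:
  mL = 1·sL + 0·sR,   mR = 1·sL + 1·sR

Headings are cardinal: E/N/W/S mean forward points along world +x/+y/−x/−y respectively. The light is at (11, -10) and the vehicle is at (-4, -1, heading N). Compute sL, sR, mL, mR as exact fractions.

18/89 18/53 18/89 2556/4717

left sensor world pos  = (-7, 1); dL² = 445
right sensor world pos = (-1, 1); dR² = 265
sL = 90/445 = 18/89
sR = 90/265 = 18/53
mL = 1·sL + 0·sR = 18/89
mR = 1·sL + 1·sR = 2556/4717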